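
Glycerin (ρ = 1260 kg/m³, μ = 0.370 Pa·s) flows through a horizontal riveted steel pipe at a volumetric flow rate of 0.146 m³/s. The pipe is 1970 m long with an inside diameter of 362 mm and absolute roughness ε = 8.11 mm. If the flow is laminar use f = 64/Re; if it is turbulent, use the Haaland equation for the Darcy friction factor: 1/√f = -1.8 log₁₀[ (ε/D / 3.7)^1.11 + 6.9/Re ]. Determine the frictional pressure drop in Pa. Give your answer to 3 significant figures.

ΔP ≈ 252000 Pa

Cross-sectional area A = πD²/4 = π(0.362)²/4 = 0.1029 m²; mean velocity V = Q/A = 0.146/0.1029 = 1.419 m/s.
Reynolds number Re = ρVD/μ = 1260 · 1.419 · 0.362 / 0.37 = 1749.
Re < 2300 → laminar flow, so f = 64/Re = 64/1749 = 0.0366 (the turbulent correlation is not needed).
Darcy-Weisbach: ΔP = f(L/D)(ρV²/2) = 0.0366·(1970/0.362)·(1260·1.419²/2) = 0.0366·5442·1268 = 2.525e+05 Pa.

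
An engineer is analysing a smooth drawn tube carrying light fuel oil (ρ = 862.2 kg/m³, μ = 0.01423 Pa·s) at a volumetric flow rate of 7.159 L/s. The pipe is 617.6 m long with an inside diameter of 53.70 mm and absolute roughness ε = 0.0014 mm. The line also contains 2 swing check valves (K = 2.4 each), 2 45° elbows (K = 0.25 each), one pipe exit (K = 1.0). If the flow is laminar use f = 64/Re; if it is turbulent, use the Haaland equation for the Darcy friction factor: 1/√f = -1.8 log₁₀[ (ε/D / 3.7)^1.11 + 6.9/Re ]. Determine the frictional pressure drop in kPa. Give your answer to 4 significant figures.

Q = 7.159 L/s = 7.159/1000 = 0.007159 m³/s.
Cross-sectional area A = πD²/4 = π(0.0537)²/4 = 0.002265 m²; mean velocity V = Q/A = 0.007159/0.002265 = 3.161 m/s.
Reynolds number Re = ρVD/μ = 862.2 · 3.161 · 0.0537 / 0.0142 = 1.028e+04.
Re > 4000 → turbulent. Relative roughness ε/D = 1.4e-06/0.0537 = 2.61e-05. Haaland: 1/√f = -1.8 log₁₀[(2.61e-05/3.7)^1.11 + 6.9/1.028e+04] = -1.8 log₁₀[1.91e-06 + 0.000671] = 5.71, so f = 0.03067.
Total minor-loss coefficient ΣK = 2·2.4 + 2·0.25 + 1·1 = 6.3.
ΔP = [f·L/D + ΣK]·(ρV²/2) = [0.03067·617.6/0.0537 + 6.3]·(862.2·3.161²/2) = [352.8 + 6.3]·4307 = 1.547e+06 Pa.
ΔP = 1.547e+06 Pa = 1547 kPa.

ΔP ≈ 1547 kPa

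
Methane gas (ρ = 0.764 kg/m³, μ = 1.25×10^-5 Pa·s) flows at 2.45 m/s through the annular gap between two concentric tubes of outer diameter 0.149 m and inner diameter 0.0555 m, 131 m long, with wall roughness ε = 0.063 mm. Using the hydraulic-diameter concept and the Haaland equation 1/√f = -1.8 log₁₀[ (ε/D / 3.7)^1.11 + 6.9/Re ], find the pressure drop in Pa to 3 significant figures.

Hydraulic diameter D_h = 4A/P = D_o - D_i = 0.149 - 0.0555 = 0.0935 m.
Re = ρVD_h/μ = 0.764·2.45·0.0935/1.25e-05 = 1.4e+04.
ε/D_h = 6.3e-05/0.0935 = 0.000674; Haaland gives 1/√f = -1.8 log₁₀[7.06e-05+0.000493] = 5.848, so f = 0.02924.
ΔP = f(L/D_h)(ρV²/2) = 0.02924·131/0.0935·2.293 = 93.92 Pa.

ΔP ≈ 93.9 Pa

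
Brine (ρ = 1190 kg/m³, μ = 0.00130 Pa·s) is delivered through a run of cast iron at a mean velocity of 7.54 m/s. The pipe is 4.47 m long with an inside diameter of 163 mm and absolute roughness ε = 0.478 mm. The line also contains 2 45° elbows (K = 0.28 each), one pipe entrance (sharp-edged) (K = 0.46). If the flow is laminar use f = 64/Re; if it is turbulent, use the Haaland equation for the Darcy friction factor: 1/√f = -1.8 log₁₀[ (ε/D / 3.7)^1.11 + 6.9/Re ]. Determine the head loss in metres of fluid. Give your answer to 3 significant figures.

Reynolds number Re = ρVD/μ = 1190 · 7.54 · 0.163 / 0.0013 = 1.125e+06.
Re > 4000 → turbulent. Relative roughness ε/D = 0.000478/0.163 = 0.00293. Haaland: 1/√f = -1.8 log₁₀[(0.00293/3.7)^1.11 + 6.9/1.125e+06] = -1.8 log₁₀[0.000361 + 6.13e-06] = 6.183, so f = 0.02616.
Total minor-loss coefficient ΣK = 2·0.28 + 1·0.46 = 1.02.
ΔP = [f·L/D + ΣK]·(ρV²/2) = [0.02616·4.47/0.163 + 1.02]·(1190·7.54²/2) = [0.7174 + 1.02]·3.383e+04 = 5.877e+04 Pa.
Head loss h_f = ΔP/(ρg) = 5.877e+04/(1190·9.81) = 5.03 m.

h_f ≈ 5.03 m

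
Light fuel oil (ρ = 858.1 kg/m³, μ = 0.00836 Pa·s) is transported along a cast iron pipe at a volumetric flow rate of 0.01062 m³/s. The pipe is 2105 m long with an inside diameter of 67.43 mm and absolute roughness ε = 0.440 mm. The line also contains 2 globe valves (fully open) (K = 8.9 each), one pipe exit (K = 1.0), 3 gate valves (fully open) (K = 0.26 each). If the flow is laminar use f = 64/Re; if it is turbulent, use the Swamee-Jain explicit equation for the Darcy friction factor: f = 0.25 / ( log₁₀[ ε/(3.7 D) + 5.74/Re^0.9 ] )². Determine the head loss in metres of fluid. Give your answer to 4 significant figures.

Cross-sectional area A = πD²/4 = π(0.06743)²/4 = 0.003571 m²; mean velocity V = Q/A = 0.01062/0.003571 = 2.974 m/s.
Reynolds number Re = ρVD/μ = 858.1 · 2.974 · 0.06743 / 0.00836 = 2.058e+04.
Re > 4000 → turbulent. Relative roughness ε/D = 0.00044/0.06743 = 0.00653. Swamee-Jain: f = 0.25/(log₁₀[0.00653/3.7 + 5.74/2.058e+04^0.9])² = 0.25/(log₁₀[0.00176 + 0.000753])² = 0.25/(-2.599)² = 0.037.
Total minor-loss coefficient ΣK = 2·8.9 + 1·1 + 3·0.26 = 19.6.
ΔP = [f·L/D + ΣK]·(ρV²/2) = [0.037·2105/0.06743 + 19.6]·(858.1·2.974²/2) = [1155 + 19.6]·3795 = 4.458e+06 Pa.
Head loss h_f = ΔP/(ρg) = 4.458e+06/(858.1·9.81) = 529.6 m.

h_f ≈ 529.6 m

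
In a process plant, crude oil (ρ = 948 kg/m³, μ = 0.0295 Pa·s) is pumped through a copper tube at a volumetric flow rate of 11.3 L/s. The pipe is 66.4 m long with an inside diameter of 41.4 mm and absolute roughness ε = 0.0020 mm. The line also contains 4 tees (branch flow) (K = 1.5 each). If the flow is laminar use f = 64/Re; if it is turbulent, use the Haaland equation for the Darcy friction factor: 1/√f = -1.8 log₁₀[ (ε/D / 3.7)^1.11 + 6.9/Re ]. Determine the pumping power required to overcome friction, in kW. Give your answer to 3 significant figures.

P ≈ 20.4 kW

Q = 11.3 L/s = 11.3/1000 = 0.0113 m³/s.
Cross-sectional area A = πD²/4 = π(0.0414)²/4 = 0.001346 m²; mean velocity V = Q/A = 0.0113/0.001346 = 8.394 m/s.
Reynolds number Re = ρVD/μ = 948 · 8.394 · 0.0414 / 0.0295 = 1.117e+04.
Re > 4000 → turbulent. Relative roughness ε/D = 2e-06/0.0414 = 4.83e-05. Haaland: 1/√f = -1.8 log₁₀[(4.83e-05/3.7)^1.11 + 6.9/1.117e+04] = -1.8 log₁₀[3.79e-06 + 0.000618] = 5.772, so f = 0.03002.
Total minor-loss coefficient ΣK = 4·1.5 = 6.
ΔP = [f·L/D + ΣK]·(ρV²/2) = [0.03002·66.4/0.0414 + 6]·(948·8.394²/2) = [48.15 + 6]·3.34e+04 = 1.809e+06 Pa.
Pumping power P = QΔP = 0.0113·1.809e+06 = 20440 W = 20.4 kW.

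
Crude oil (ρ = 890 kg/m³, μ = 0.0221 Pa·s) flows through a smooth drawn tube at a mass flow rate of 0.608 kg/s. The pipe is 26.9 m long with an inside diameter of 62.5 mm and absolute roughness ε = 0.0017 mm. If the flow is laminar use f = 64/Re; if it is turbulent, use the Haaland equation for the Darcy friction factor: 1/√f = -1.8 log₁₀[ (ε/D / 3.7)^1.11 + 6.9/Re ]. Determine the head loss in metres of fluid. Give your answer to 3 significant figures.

A = πD²/4 = π(0.0625)²/4 = 0.003068 m²; mean velocity V = ṁ/(ρA) = 0.608/(890 · 0.003068) = 0.2227 m/s.
Reynolds number Re = ρVD/μ = 890 · 0.2227 · 0.0625 / 0.0221 = 560.5.
Re < 2300 → laminar flow, so f = 64/Re = 64/560.5 = 0.1142 (the turbulent correlation is not needed).
Darcy-Weisbach: ΔP = f(L/D)(ρV²/2) = 0.1142·(26.9/0.0625)·(890·0.2227²/2) = 0.1142·430.4·22.06 = 1084 Pa.
Head loss h_f = ΔP/(ρg) = 1084/(890·9.81) = 0.124 m.

h_f ≈ 0.124 m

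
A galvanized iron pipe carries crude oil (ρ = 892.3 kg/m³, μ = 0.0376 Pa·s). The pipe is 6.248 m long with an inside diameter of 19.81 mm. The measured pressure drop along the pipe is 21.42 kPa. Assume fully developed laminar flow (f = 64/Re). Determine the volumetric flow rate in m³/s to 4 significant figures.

Q ≈ 3.446×10^-4 m³/s

For laminar flow, f = 64/Re with Re = ρVD/μ, so Darcy-Weisbach reduces to ΔP = 32μLV/D². Solving for V: V = ΔP·D²/(32μL) = 2.142e+04·(0.01981)²/(32·0.0376·6.248) = 1.118 m/s.
Check: Re = ρVD/μ = 892.3·1.118·0.01981/0.0376 = 525.7 < 2300, so the laminar assumption holds.
Q = V·A = 1.118·(π/4·0.01981²) = 0.0003446 m³/s = 3.446×10^-4 m³/s.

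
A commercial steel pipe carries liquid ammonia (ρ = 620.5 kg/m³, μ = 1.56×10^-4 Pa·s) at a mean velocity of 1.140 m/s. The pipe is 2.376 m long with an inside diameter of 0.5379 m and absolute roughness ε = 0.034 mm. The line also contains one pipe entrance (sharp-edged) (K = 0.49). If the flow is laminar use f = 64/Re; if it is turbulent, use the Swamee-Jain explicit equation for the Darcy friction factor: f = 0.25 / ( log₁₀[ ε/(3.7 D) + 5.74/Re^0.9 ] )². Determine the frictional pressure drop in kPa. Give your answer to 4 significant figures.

Reynolds number Re = ρVD/μ = 620.5 · 1.14 · 0.5379 / 0.000156 = 2.439e+06.
Re > 4000 → turbulent. Relative roughness ε/D = 3.4e-05/0.5379 = 6.32e-05. Swamee-Jain: f = 0.25/(log₁₀[6.32e-05/3.7 + 5.74/2.439e+06^0.9])² = 0.25/(log₁₀[1.71e-05 + 1.02e-05])² = 0.25/(-4.563)² = 0.012.
Total minor-loss coefficient ΣK = 1·0.49 = 0.49.
ΔP = [f·L/D + ΣK]·(ρV²/2) = [0.012·2.376/0.5379 + 0.49]·(620.5·1.14²/2) = [0.05303 + 0.49]·403.2 = 218.9 Pa.
ΔP = 218.9 Pa = 0.2189 kPa.

ΔP ≈ 0.2189 kPa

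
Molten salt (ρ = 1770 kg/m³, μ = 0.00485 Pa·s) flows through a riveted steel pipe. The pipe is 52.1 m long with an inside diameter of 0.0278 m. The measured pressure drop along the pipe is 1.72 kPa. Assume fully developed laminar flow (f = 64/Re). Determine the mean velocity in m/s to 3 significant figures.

V ≈ 0.164 m/s

For laminar flow, f = 64/Re with Re = ρVD/μ, so Darcy-Weisbach reduces to ΔP = 32μLV/D². Solving for V: V = ΔP·D²/(32μL) = 1720·(0.0278)²/(32·0.00485·52.1) = 0.1644 m/s.
Check: Re = ρVD/μ = 1770·0.1644·0.0278/0.00485 = 1668 < 2300, so the laminar assumption holds.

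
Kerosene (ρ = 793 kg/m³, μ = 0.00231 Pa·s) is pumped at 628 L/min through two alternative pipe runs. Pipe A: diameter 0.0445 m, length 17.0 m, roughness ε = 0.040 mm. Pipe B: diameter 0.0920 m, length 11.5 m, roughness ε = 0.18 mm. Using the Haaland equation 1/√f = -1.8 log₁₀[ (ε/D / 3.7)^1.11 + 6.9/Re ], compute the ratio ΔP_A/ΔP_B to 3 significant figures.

Pipe A: V = Q/A = 0.01047/0.001555 = 6.73 m/s; Re = 1.028e+05; ε/D = 0.000899; Haaland → f = 0.02155; ΔP_A = f(L/D)(ρV²/2) = 1.479e+05 Pa.
Pipe B: V = Q/A = 0.01047/0.006648 = 1.575 m/s; Re = 4.973e+04; ε/D = 0.00196; Haaland → f = 0.02619; ΔP_B = f(L/D)(ρV²/2) = 3219 Pa.
ΔP_A/ΔP_B = 1.479e+05/3219 = 45.9.

ΔP_A/ΔP_B ≈ 45.9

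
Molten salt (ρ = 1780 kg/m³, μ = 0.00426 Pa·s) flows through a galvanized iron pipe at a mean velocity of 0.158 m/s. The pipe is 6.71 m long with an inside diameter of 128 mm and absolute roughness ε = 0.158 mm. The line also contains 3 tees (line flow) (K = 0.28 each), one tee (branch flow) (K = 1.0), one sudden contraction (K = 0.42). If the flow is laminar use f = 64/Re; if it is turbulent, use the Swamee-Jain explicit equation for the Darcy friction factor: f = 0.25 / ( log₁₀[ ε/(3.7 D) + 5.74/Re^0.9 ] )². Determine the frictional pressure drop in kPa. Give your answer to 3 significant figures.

ΔP ≈ 0.0903 kPa

Reynolds number Re = ρVD/μ = 1780 · 0.158 · 0.128 / 0.00426 = 8450.
Re > 4000 → turbulent. Relative roughness ε/D = 0.000158/0.128 = 0.00123. Swamee-Jain: f = 0.25/(log₁₀[0.00123/3.7 + 5.74/8450^0.9])² = 0.25/(log₁₀[0.000334 + 0.00168])² = 0.25/(-2.697)² = 0.03438.
Total minor-loss coefficient ΣK = 3·0.28 + 1·1 + 1·0.42 = 2.26.
ΔP = [f·L/D + ΣK]·(ρV²/2) = [0.03438·6.71/0.128 + 2.26]·(1780·0.158²/2) = [1.802 + 2.26]·22.22 = 90.26 Pa.
ΔP = 90.26 Pa = 0.0903 kPa.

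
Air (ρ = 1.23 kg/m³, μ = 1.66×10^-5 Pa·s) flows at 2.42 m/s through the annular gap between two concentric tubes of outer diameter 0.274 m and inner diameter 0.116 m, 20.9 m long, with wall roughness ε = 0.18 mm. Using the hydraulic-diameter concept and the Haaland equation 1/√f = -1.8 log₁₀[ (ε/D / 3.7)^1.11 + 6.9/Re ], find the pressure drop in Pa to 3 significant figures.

Hydraulic diameter D_h = 4A/P = D_o - D_i = 0.274 - 0.116 = 0.158 m.
Re = ρVD_h/μ = 1.23·2.42·0.158/1.66e-05 = 2.833e+04.
ε/D_h = 0.00018/0.158 = 0.00114; Haaland gives 1/√f = -1.8 log₁₀[0.000127+0.000244] = 6.177, so f = 0.02621.
ΔP = f(L/D_h)(ρV²/2) = 0.02621·20.9/0.158·3.602 = 12.49 Pa.

ΔP ≈ 12.5 Pa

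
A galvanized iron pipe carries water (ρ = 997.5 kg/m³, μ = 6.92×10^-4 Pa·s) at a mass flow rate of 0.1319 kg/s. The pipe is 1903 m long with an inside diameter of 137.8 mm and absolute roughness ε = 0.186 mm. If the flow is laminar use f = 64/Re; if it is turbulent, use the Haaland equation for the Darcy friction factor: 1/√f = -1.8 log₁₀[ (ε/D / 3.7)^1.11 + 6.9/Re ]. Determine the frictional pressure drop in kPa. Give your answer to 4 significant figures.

A = πD²/4 = π(0.1378)²/4 = 0.01491 m²; mean velocity V = ṁ/(ρA) = 0.1319/(997.5 · 0.01491) = 0.008866 m/s.
Reynolds number Re = ρVD/μ = 997.5 · 0.008866 · 0.1378 / 0.000692 = 1761.
Re < 2300 → laminar flow, so f = 64/Re = 64/1761 = 0.03634 (the turbulent correlation is not needed).
Darcy-Weisbach: ΔP = f(L/D)(ρV²/2) = 0.03634·(1903/0.1378)·(997.5·0.008866²/2) = 0.03634·1.381e+04·0.03921 = 19.68 Pa.
ΔP = 19.68 Pa = 0.01968 kPa.

ΔP ≈ 0.01968 kPa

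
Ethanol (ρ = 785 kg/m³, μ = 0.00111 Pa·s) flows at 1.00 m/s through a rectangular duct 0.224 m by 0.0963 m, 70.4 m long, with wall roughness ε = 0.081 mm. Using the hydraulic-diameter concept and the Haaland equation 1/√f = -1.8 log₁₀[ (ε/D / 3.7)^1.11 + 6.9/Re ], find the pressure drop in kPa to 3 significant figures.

ΔP ≈ 4.23 kPa

Hydraulic diameter D_h = 4A/P = 4·(0.224·0.0963)/(2·(0.224+0.0963)) = 0.08628/0.6406 = 0.1347 m.
Re = ρVD_h/μ = 785·1·0.1347/0.00111 = 9.526e+04.
ε/D_h = 8.1e-05/0.1347 = 0.000601; Haaland gives 1/√f = -1.8 log₁₀[6.22e-05+7.24e-05] = 6.967, so f = 0.0206.
ΔP = f(L/D_h)(ρV²/2) = 0.0206·70.4/0.1347·392.5 = 4226 Pa.
ΔP = 4.23 kPa.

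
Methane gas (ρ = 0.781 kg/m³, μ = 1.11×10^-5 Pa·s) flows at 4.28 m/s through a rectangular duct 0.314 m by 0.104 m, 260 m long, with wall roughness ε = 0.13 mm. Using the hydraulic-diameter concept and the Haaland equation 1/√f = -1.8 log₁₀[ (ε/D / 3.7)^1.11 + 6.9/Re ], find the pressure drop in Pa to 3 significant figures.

ΔP ≈ 279 Pa

Hydraulic diameter D_h = 4A/P = 4·(0.314·0.104)/(2·(0.314+0.104)) = 0.1306/0.836 = 0.1562 m.
Re = ρVD_h/μ = 0.781·4.28·0.1562/1.11e-05 = 4.705e+04.
ε/D_h = 0.00013/0.1562 = 0.000832; Haaland gives 1/√f = -1.8 log₁₀[8.93e-05+0.000147] = 6.529, so f = 0.02346.
ΔP = f(L/D_h)(ρV²/2) = 0.02346·260/0.1562·7.153 = 279.2 Pa.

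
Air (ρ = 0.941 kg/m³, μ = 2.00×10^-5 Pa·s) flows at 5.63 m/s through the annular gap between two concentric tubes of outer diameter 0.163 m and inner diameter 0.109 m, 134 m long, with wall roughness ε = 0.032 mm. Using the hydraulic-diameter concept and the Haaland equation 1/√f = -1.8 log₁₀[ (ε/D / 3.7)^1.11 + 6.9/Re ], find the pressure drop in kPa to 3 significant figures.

Hydraulic diameter D_h = 4A/P = D_o - D_i = 0.163 - 0.109 = 0.054 m.
Re = ρVD_h/μ = 0.941·5.63·0.054/2e-05 = 1.43e+04.
ε/D_h = 3.2e-05/0.054 = 0.000593; Haaland gives 1/√f = -1.8 log₁₀[6.12e-05+0.000482] = 5.876, so f = 0.02896.
ΔP = f(L/D_h)(ρV²/2) = 0.02896·134/0.054·14.91 = 1072 Pa.
ΔP = 1.07 kPa.

ΔP ≈ 1.07 kPa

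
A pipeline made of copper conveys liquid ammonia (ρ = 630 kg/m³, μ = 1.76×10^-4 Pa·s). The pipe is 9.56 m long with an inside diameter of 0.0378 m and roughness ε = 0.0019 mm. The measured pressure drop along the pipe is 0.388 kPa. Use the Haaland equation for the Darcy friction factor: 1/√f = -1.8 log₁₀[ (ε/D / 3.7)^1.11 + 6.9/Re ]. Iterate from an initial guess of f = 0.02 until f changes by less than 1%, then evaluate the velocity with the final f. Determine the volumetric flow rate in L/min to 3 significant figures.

Q ≈ 33.6 L/min

Rearranging Darcy-Weisbach: V = √(2·ΔP·D/(f·L·ρ)). With ε/D = 1.9e-06/0.0378 = 5.03e-05, iterate starting from f = 0.02:
  f = 0.02 → V = √(2·388·0.0378/(0.02·9.56·630)) = 0.4935 m/s; Re = ρVD/μ = 6.677e+04; f → 0.01959
  f = 0.01959 → V = 0.4986 m/s; Re = 6.747e+04; f → 0.01955
Converged (Δf/f < 1%). With the final f = 0.01955: V = √(2·388·0.0378/(0.01955·9.56·630)) = 0.4992 m/s.
Q = V·A = 0.4992·(π/4·0.0378²) = 0.0005602 m³/s = 33.6 L/min.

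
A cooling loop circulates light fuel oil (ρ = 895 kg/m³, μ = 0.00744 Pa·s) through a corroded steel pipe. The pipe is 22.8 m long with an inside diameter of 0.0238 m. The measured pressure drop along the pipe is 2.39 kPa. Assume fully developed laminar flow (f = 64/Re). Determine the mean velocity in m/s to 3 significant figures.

V ≈ 0.249 m/s

For laminar flow, f = 64/Re with Re = ρVD/μ, so Darcy-Weisbach reduces to ΔP = 32μLV/D². Solving for V: V = ΔP·D²/(32μL) = 2390·(0.0238)²/(32·0.00744·22.8) = 0.2494 m/s.
Check: Re = ρVD/μ = 895·0.2494·0.0238/0.00744 = 714 < 2300, so the laminar assumption holds.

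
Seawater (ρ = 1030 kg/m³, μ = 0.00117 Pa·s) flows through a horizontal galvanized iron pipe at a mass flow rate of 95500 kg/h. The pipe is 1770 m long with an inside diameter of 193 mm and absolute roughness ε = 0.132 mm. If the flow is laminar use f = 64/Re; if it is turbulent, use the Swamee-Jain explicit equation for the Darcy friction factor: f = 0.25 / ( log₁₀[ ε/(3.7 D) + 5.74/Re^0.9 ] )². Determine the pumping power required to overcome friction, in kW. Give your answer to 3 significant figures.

ṁ = 95500 kg/h = 95500/3600 = 26.53 kg/s.
A = πD²/4 = π(0.193)²/4 = 0.02926 m²; mean velocity V = ṁ/(ρA) = 26.53/(1030 · 0.02926) = 0.8804 m/s.
Reynolds number Re = ρVD/μ = 1030 · 0.8804 · 0.193 / 0.00117 = 1.496e+05.
Re > 4000 → turbulent. Relative roughness ε/D = 0.000132/0.193 = 0.000684. Swamee-Jain: f = 0.25/(log₁₀[0.000684/3.7 + 5.74/1.496e+05^0.9])² = 0.25/(log₁₀[0.000185 + 0.000126])² = 0.25/(-3.507)² = 0.02033.
Darcy-Weisbach: ΔP = f(L/D)(ρV²/2) = 0.02033·(1770/0.193)·(1030·0.8804²/2) = 0.02033·9171·399.1 = 7.441e+04 Pa.
Q = ṁ/ρ = 26.53/1030 = 0.02576 m³/s.
Pumping power P = QΔP = 0.02576·7.441e+04 = 1916 W = 1.92 kW.

P ≈ 1.92 kW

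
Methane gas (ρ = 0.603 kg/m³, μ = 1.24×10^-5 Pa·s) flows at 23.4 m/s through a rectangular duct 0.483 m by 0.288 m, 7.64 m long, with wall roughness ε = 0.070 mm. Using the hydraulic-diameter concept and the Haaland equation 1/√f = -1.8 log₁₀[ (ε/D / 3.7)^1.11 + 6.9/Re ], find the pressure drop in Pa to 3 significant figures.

ΔP ≈ 54.2 Pa

Hydraulic diameter D_h = 4A/P = 4·(0.483·0.288)/(2·(0.483+0.288)) = 0.5564/1.542 = 0.3608 m.
Re = ρVD_h/μ = 0.603·23.4·0.3608/1.24e-05 = 4.106e+05.
ε/D_h = 7e-05/0.3608 = 0.000194; Haaland gives 1/√f = -1.8 log₁₀[1.77e-05+1.68e-05] = 8.031, so f = 0.0155.
ΔP = f(L/D_h)(ρV²/2) = 0.0155·7.64/0.3608·165.1 = 54.19 Pa.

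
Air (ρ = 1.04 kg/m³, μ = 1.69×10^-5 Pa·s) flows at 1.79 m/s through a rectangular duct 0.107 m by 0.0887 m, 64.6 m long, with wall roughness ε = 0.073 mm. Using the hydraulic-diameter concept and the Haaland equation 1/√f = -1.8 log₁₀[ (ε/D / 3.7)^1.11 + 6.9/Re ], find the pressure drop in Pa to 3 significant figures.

Hydraulic diameter D_h = 4A/P = 4·(0.107·0.0887)/(2·(0.107+0.0887)) = 0.03796/0.3914 = 0.09699 m.
Re = ρVD_h/μ = 1.04·1.79·0.09699/1.69e-05 = 1.068e+04.
ε/D_h = 7.3e-05/0.09699 = 0.000753; Haaland gives 1/√f = -1.8 log₁₀[7.99e-05+0.000646] = 5.651, so f = 0.03132.
ΔP = f(L/D_h)(ρV²/2) = 0.03132·64.6/0.09699·1.666 = 34.75 Pa.

ΔP ≈ 34.8 Pa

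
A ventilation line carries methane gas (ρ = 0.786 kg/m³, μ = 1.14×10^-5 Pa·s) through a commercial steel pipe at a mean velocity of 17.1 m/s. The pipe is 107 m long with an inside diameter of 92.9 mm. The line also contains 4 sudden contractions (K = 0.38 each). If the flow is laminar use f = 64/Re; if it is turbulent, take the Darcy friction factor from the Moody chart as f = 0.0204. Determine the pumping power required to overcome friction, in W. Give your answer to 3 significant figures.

Reynolds number Re = ρVD/μ = 0.786 · 17.1 · 0.0929 / 1.14e-05 = 1.095e+05.
Re > 4000 → turbulent; use the Moody-chart value f = 0.0204.
Total minor-loss coefficient ΣK = 4·0.38 = 1.52.
ΔP = [f·L/D + ΣK]·(ρV²/2) = [0.0204·107/0.0929 + 1.52]·(0.786·17.1²/2) = [23.5 + 1.52]·114.9 = 2875 Pa.
Q = V·A = 17.1·0.006778 = 0.1159 m³/s.
Pumping power P = QΔP = 0.1159·2875 = 333.2 W = 333 W.

P ≈ 333 W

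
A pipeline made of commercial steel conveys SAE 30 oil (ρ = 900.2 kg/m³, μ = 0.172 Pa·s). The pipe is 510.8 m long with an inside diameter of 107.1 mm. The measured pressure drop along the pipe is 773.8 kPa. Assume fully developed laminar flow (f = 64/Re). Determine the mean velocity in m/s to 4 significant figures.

V ≈ 3.157 m/s

For laminar flow, f = 64/Re with Re = ρVD/μ, so Darcy-Weisbach reduces to ΔP = 32μLV/D². Solving for V: V = ΔP·D²/(32μL) = 7.738e+05·(0.1071)²/(32·0.172·510.8) = 3.157 m/s.
Check: Re = ρVD/μ = 900.2·3.157·0.1071/0.172 = 1770 < 2300, so the laminar assumption holds.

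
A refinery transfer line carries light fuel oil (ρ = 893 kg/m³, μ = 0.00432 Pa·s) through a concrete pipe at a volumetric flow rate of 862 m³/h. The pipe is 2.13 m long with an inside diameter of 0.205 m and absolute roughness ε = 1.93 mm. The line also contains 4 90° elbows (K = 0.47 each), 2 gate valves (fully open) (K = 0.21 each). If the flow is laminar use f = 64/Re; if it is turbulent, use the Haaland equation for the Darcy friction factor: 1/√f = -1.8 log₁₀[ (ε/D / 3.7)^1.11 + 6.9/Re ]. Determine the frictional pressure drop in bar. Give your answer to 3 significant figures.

Q = 862 m³/h = 862/3600 = 0.2394 m³/s.
Cross-sectional area A = πD²/4 = π(0.205)²/4 = 0.03301 m²; mean velocity V = Q/A = 0.2394/0.03301 = 7.254 m/s.
Reynolds number Re = ρVD/μ = 893 · 7.254 · 0.205 / 0.00432 = 3.074e+05.
Re > 4000 → turbulent. Relative roughness ε/D = 0.00193/0.205 = 0.00941. Haaland: 1/√f = -1.8 log₁₀[(0.00941/3.7)^1.11 + 6.9/3.074e+05] = -1.8 log₁₀[0.00132 + 2.24e-05] = 5.17, so f = 0.03741.
Total minor-loss coefficient ΣK = 4·0.47 + 2·0.21 = 2.3.
ΔP = [f·L/D + ΣK]·(ρV²/2) = [0.03741·2.13/0.205 + 2.3]·(893·7.254²/2) = [0.3887 + 2.3]·2.35e+04 = 6.318e+04 Pa.
ΔP = 6.318e+04 Pa = 0.632 bar.

ΔP ≈ 0.632 bar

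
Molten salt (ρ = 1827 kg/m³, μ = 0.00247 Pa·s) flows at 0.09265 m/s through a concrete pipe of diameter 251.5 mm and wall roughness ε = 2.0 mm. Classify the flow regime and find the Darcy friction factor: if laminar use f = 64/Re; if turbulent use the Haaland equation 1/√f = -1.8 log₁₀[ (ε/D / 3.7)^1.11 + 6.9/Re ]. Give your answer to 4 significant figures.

Re = ρVD/μ = 1827·0.09265·0.2515/0.00247 = 1.724e+04.
Re > 4000 → turbulent. ε/D = 0.002/0.2515 = 0.00795; Haaland: 1/√f = -1.8 log₁₀[0.00109 + 0.0004] = 5.086, so f = 0.03866.

f ≈ 0.03866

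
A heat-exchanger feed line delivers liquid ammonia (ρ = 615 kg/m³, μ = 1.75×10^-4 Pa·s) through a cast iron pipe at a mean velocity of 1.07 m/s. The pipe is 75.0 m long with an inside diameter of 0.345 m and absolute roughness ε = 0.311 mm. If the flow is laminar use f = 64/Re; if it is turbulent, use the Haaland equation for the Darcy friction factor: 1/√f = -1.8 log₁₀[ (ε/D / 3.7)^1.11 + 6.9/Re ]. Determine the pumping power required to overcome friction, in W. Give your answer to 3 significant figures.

Reynolds number Re = ρVD/μ = 615 · 1.07 · 0.345 / 0.000175 = 1.297e+06.
Re > 4000 → turbulent. Relative roughness ε/D = 0.000311/0.345 = 0.000901. Haaland: 1/√f = -1.8 log₁₀[(0.000901/3.7)^1.11 + 6.9/1.297e+06] = -1.8 log₁₀[9.76e-05 + 5.32e-06] = 7.178, so f = 0.01941.
Darcy-Weisbach: ΔP = f(L/D)(ρV²/2) = 0.01941·(75/0.345)·(615·1.07²/2) = 0.01941·217.4·352.1 = 1485 Pa.
Q = V·A = 1.07·0.09348 = 0.1 m³/s.
Pumping power P = QΔP = 0.1·1485 = 148.6 W = 149 W.

P ≈ 149 W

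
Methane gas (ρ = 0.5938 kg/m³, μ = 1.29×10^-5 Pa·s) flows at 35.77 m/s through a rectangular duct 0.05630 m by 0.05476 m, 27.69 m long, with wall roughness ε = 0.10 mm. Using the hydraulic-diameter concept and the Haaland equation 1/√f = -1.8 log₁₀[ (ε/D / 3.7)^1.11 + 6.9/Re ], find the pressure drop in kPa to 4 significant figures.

Hydraulic diameter D_h = 4A/P = 4·(0.0563·0.05476)/(2·(0.0563+0.05476)) = 0.01233/0.2221 = 0.05552 m.
Re = ρVD_h/μ = 0.5938·35.77·0.05552/1.29e-05 = 9.141e+04.
ε/D_h = 0.0001/0.05552 = 0.0018; Haaland gives 1/√f = -1.8 log₁₀[0.00021+7.55e-05] = 6.379, so f = 0.02458.
ΔP = f(L/D_h)(ρV²/2) = 0.02458·27.69/0.05552·379.9 = 4656 Pa.
ΔP = 4.656 kPa.

ΔP ≈ 4.656 kPa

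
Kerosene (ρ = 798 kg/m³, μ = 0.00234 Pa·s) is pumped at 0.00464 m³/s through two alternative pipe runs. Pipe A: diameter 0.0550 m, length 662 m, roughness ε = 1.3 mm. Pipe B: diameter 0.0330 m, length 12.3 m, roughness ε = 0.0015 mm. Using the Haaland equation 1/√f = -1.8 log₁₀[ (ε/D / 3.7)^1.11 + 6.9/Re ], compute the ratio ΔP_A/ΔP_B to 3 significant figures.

Pipe A: V = Q/A = 0.00464/0.002376 = 1.953 m/s; Re = 3.663e+04; ε/D = 0.0236; Haaland → f = 0.05295; ΔP_A = f(L/D)(ρV²/2) = 9.7e+05 Pa.
Pipe B: V = Q/A = 0.00464/0.0008553 = 5.425 m/s; Re = 6.105e+04; ε/D = 4.55e-05; Haaland → f = 0.01995; ΔP_B = f(L/D)(ρV²/2) = 8.731e+04 Pa.
ΔP_A/ΔP_B = 9.7e+05/8.731e+04 = 11.1.

ΔP_A/ΔP_B ≈ 11.1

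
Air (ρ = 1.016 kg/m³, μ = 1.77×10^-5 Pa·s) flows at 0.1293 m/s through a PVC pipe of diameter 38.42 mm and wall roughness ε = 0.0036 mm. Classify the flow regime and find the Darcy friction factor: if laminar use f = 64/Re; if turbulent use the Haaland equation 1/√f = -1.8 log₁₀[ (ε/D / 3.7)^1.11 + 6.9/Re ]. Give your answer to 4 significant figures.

f ≈ 0.2244

Re = ρVD/μ = 1.016·0.1293·0.03842/1.77e-05 = 285.2.
Re < 2300 → laminar, so f = 64/Re = 0.2244 (roughness is irrelevant in laminar flow).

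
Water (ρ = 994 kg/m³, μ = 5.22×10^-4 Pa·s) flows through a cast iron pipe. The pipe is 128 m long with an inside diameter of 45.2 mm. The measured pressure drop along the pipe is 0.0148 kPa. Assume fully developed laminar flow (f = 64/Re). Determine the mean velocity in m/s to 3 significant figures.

V ≈ 0.0141 m/s

For laminar flow, f = 64/Re with Re = ρVD/μ, so Darcy-Weisbach reduces to ΔP = 32μLV/D². Solving for V: V = ΔP·D²/(32μL) = 14.8·(0.0452)²/(32·0.000522·128) = 0.01414 m/s.
Check: Re = ρVD/μ = 994·0.01414·0.0452/0.000522 = 1217 < 2300, so the laminar assumption holds.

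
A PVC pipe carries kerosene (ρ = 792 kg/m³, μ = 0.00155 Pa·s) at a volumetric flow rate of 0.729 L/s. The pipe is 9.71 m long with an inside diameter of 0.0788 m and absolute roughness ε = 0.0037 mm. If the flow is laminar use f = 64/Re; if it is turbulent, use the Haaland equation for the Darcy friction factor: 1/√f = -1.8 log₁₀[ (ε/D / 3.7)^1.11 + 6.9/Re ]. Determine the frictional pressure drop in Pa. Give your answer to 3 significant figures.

ΔP ≈ 39.0 Pa

Q = 0.729 L/s = 0.729/1000 = 0.000729 m³/s.
Cross-sectional area A = πD²/4 = π(0.0788)²/4 = 0.004877 m²; mean velocity V = Q/A = 0.000729/0.004877 = 0.1495 m/s.
Reynolds number Re = ρVD/μ = 792 · 0.1495 · 0.0788 / 0.00155 = 6019.
Re > 4000 → turbulent. Relative roughness ε/D = 3.7e-06/0.0788 = 4.7e-05. Haaland: 1/√f = -1.8 log₁₀[(4.7e-05/3.7)^1.11 + 6.9/6019] = -1.8 log₁₀[3.67e-06 + 0.00115] = 5.291, so f = 0.03573.
Darcy-Weisbach: ΔP = f(L/D)(ρV²/2) = 0.03573·(9.71/0.0788)·(792·0.1495²/2) = 0.03573·123.2·8.848 = 38.95 Pa.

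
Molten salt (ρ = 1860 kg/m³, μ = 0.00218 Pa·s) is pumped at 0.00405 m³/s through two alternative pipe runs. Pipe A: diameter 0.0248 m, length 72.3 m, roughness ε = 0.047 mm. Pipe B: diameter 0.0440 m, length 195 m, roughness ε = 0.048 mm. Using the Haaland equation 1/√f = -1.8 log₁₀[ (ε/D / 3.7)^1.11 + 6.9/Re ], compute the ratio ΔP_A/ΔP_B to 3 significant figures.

ΔP_A/ΔP_B ≈ 7.04

Pipe A: V = Q/A = 0.00405/0.0004831 = 8.384 m/s; Re = 1.774e+05; ε/D = 0.0019; Haaland → f = 0.02405; ΔP_A = f(L/D)(ρV²/2) = 4.583e+06 Pa.
Pipe B: V = Q/A = 0.00405/0.001521 = 2.664 m/s; Re = 9.999e+04; ε/D = 0.00109; Haaland → f = 0.02228; ΔP_B = f(L/D)(ρV²/2) = 6.514e+05 Pa.
ΔP_A/ΔP_B = 4.583e+06/6.514e+05 = 7.04.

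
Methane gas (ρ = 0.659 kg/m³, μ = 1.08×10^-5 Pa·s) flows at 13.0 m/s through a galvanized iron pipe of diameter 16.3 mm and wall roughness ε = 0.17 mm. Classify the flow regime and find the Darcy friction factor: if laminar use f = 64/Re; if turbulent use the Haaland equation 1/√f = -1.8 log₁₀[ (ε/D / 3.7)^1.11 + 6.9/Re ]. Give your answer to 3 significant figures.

f ≈ 0.0424

Re = ρVD/μ = 0.659·13·0.0163/1.08e-05 = 1.293e+04.
Re > 4000 → turbulent. ε/D = 0.00017/0.0163 = 0.0104; Haaland: 1/√f = -1.8 log₁₀[0.00148 + 0.000534] = 4.854, so f = 0.04245.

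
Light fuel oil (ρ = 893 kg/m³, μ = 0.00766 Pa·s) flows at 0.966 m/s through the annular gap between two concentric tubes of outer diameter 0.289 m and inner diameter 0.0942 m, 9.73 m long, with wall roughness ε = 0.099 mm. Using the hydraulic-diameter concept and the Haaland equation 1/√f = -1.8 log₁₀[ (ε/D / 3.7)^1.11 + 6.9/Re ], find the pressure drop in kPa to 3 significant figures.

Hydraulic diameter D_h = 4A/P = D_o - D_i = 0.289 - 0.0942 = 0.1948 m.
Re = ρVD_h/μ = 893·0.966·0.1948/0.00766 = 2.194e+04.
ε/D_h = 9.9e-05/0.1948 = 0.000508; Haaland gives 1/√f = -1.8 log₁₀[5.16e-05+0.000315] = 6.185, so f = 0.02614.
ΔP = f(L/D_h)(ρV²/2) = 0.02614·9.73/0.1948·416.7 = 544 Pa.
ΔP = 0.544 kPa.

ΔP ≈ 0.544 kPa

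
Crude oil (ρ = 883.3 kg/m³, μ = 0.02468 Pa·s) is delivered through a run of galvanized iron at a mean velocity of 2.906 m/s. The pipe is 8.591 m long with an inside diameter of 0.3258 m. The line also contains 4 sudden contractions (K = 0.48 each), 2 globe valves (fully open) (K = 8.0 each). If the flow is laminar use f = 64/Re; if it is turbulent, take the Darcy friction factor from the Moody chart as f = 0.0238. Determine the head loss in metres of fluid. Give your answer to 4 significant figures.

h_f ≈ 7.983 m

Reynolds number Re = ρVD/μ = 883.3 · 2.906 · 0.3258 / 0.0247 = 3.389e+04.
Re > 4000 → turbulent; use the Moody-chart value f = 0.0238.
Total minor-loss coefficient ΣK = 4·0.48 + 2·8 = 17.9.
ΔP = [f·L/D + ΣK]·(ρV²/2) = [0.0238·8.591/0.3258 + 17.9]·(883.3·2.906²/2) = [0.6276 + 17.9]·3730 = 6.918e+04 Pa.
Head loss h_f = ΔP/(ρg) = 6.918e+04/(883.3·9.81) = 7.983 m.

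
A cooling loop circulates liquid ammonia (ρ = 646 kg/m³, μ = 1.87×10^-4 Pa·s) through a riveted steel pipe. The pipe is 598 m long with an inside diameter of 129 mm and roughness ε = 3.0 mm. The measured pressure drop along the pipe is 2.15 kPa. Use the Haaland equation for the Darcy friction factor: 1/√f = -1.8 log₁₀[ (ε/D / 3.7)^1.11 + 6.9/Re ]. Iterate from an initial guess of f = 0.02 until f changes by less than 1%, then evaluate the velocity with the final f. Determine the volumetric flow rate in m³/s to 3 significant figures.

Q ≈ 0.00217 m³/s

Rearranging Darcy-Weisbach: V = √(2·ΔP·D/(f·L·ρ)). With ε/D = 0.003/0.129 = 0.0233, iterate starting from f = 0.02:
  f = 0.02 → V = √(2·2150·0.129/(0.02·598·646)) = 0.2679 m/s; Re = ρVD/μ = 1.194e+05; f → 0.05197
  f = 0.05197 → V = 0.1662 m/s; Re = 7.407e+04; f → 0.05215
Converged (Δf/f < 1%). With the final f = 0.05215: V = √(2·2150·0.129/(0.05215·598·646)) = 0.1659 m/s.
Q = V·A = 0.1659·(π/4·0.129²) = 0.002169 m³/s = 0.00217 m³/s.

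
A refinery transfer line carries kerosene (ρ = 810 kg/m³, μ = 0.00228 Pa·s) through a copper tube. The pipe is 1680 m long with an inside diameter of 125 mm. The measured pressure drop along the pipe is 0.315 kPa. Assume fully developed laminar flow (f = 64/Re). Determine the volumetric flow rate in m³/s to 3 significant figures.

For laminar flow, f = 64/Re with Re = ρVD/μ, so Darcy-Weisbach reduces to ΔP = 32μLV/D². Solving for V: V = ΔP·D²/(32μL) = 315·(0.125)²/(32·0.00228·1680) = 0.04015 m/s.
Check: Re = ρVD/μ = 810·0.04015·0.125/0.00228 = 1783 < 2300, so the laminar assumption holds.
Q = V·A = 0.04015·(π/4·0.125²) = 0.0004928 m³/s = 4.93×10^-4 m³/s.

Q ≈ 4.93×10^-4 m³/s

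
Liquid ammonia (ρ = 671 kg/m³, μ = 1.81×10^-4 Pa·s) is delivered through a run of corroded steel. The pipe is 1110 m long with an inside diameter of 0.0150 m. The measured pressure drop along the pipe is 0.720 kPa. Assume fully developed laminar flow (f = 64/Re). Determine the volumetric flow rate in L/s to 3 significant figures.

For laminar flow, f = 64/Re with Re = ρVD/μ, so Darcy-Weisbach reduces to ΔP = 32μLV/D². Solving for V: V = ΔP·D²/(32μL) = 720·(0.015)²/(32·0.000181·1110) = 0.0252 m/s.
Check: Re = ρVD/μ = 671·0.0252·0.015/0.000181 = 1401 < 2300, so the laminar assumption holds.
Q = V·A = 0.0252·(π/4·0.015²) = 4.453e-06 m³/s = 0.00445 L/s.

Q ≈ 0.00445 L/s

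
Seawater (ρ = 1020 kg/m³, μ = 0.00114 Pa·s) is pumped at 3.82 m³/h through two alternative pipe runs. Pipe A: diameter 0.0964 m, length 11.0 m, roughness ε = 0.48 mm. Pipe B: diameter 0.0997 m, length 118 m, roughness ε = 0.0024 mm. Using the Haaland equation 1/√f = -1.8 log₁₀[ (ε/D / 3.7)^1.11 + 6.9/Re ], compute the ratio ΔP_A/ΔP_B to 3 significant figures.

Pipe A: V = Q/A = 0.001061/0.007299 = 0.1454 m/s; Re = 1.254e+04; ε/D = 0.00498; Haaland → f = 0.03618; ΔP_A = f(L/D)(ρV²/2) = 44.51 Pa.
Pipe B: V = Q/A = 0.001061/0.007807 = 0.1359 m/s; Re = 1.212e+04; ε/D = 2.41e-05; Haaland → f = 0.02934; ΔP_B = f(L/D)(ρV²/2) = 327.2 Pa.
ΔP_A/ΔP_B = 44.51/327.2 = 0.136.

ΔP_A/ΔP_B ≈ 0.136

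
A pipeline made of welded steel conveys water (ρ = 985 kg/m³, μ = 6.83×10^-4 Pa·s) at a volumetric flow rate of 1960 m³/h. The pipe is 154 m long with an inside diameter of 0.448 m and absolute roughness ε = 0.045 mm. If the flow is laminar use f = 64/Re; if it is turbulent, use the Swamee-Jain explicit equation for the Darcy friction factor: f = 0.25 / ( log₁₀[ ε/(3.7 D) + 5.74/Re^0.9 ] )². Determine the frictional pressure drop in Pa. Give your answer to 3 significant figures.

ΔP ≈ 25900 Pa

Q = 1960 m³/h = 1960/3600 = 0.5444 m³/s.
Cross-sectional area A = πD²/4 = π(0.448)²/4 = 0.1576 m²; mean velocity V = Q/A = 0.5444/0.1576 = 3.454 m/s.
Reynolds number Re = ρVD/μ = 985 · 3.454 · 0.448 / 0.000683 = 2.232e+06.
Re > 4000 → turbulent. Relative roughness ε/D = 4.5e-05/0.448 = 0.0001. Swamee-Jain: f = 0.25/(log₁₀[0.0001/3.7 + 5.74/2.232e+06^0.9])² = 0.25/(log₁₀[2.71e-05 + 1.11e-05])² = 0.25/(-4.417)² = 0.01281.
Darcy-Weisbach: ΔP = f(L/D)(ρV²/2) = 0.01281·(154/0.448)·(985·3.454²/2) = 0.01281·343.8·5875 = 2.587e+04 Pa.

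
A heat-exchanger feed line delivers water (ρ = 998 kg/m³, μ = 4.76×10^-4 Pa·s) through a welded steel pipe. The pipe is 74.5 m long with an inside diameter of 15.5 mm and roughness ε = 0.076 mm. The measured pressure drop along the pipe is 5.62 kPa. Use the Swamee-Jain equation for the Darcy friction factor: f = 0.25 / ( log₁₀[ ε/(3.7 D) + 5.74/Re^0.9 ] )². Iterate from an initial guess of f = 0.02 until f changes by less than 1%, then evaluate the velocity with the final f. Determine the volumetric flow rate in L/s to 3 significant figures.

Rearranging Darcy-Weisbach: V = √(2·ΔP·D/(f·L·ρ)). With ε/D = 7.6e-05/0.0155 = 0.0049, iterate starting from f = 0.02:
  f = 0.02 → V = √(2·5620·0.0155/(0.02·74.5·998)) = 0.3423 m/s; Re = ρVD/μ = 1.112e+04; f → 0.03758
  f = 0.03758 → V = 0.2497 m/s; Re = 8115; f → 0.03957
  f = 0.03957 → V = 0.2433 m/s; Re = 7908; f → 0.03975
Converged (Δf/f < 1%). With the final f = 0.03975: V = √(2·5620·0.0155/(0.03975·74.5·998)) = 0.2428 m/s.
Q = V·A = 0.2428·(π/4·0.0155²) = 4.581e-05 m³/s = 0.0458 L/s.

Q ≈ 0.0458 L/s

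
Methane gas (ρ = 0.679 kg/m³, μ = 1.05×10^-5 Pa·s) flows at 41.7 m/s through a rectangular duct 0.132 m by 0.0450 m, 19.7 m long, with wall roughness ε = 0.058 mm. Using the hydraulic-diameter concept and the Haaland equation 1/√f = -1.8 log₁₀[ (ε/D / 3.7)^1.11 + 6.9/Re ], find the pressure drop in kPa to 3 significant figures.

ΔP ≈ 3.55 kPa

Hydraulic diameter D_h = 4A/P = 4·(0.132·0.045)/(2·(0.132+0.045)) = 0.02376/0.354 = 0.06712 m.
Re = ρVD_h/μ = 0.679·41.7·0.06712/1.05e-05 = 1.81e+05.
ε/D_h = 5.8e-05/0.06712 = 0.000864; Haaland gives 1/√f = -1.8 log₁₀[9.31e-05+3.81e-05] = 6.988, so f = 0.02048.
ΔP = f(L/D_h)(ρV²/2) = 0.02048·19.7/0.06712·590.4 = 3549 Pa.
ΔP = 3.55 kPa.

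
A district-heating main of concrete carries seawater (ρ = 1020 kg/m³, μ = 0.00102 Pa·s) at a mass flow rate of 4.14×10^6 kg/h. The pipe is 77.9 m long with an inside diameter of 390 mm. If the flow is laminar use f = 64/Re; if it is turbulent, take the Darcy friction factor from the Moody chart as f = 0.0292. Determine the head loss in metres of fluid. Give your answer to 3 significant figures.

ṁ = 4.14×10^6 kg/h = 4.14×10^6/3600 = 1150 kg/s.
A = πD²/4 = π(0.39)²/4 = 0.1195 m²; mean velocity V = ṁ/(ρA) = 1150/(1020 · 0.1195) = 9.438 m/s.
Reynolds number Re = ρVD/μ = 1020 · 9.438 · 0.39 / 0.00102 = 3.681e+06.
Re > 4000 → turbulent; use the Moody-chart value f = 0.0292.
Darcy-Weisbach: ΔP = f(L/D)(ρV²/2) = 0.0292·(77.9/0.39)·(1020·9.438²/2) = 0.0292·199.7·4.543e+04 = 2.65e+05 Pa.
Head loss h_f = ΔP/(ρg) = 2.65e+05/(1020·9.81) = 26.5 m.

h_f ≈ 26.5 m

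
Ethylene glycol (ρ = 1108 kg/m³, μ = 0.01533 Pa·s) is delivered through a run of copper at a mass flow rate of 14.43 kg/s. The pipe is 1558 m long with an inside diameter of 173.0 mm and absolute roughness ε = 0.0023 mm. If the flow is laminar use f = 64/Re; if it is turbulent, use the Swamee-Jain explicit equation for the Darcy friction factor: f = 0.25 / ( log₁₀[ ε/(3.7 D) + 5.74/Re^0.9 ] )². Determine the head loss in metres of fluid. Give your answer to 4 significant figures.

A = πD²/4 = π(0.173)²/4 = 0.02351 m²; mean velocity V = ṁ/(ρA) = 14.43/(1108 · 0.02351) = 0.554 m/s.
Reynolds number Re = ρVD/μ = 1108 · 0.554 · 0.173 / 0.0153 = 6928.
Re > 4000 → turbulent. Relative roughness ε/D = 2.3e-06/0.173 = 1.33e-05. Swamee-Jain: f = 0.25/(log₁₀[1.33e-05/3.7 + 5.74/6928^0.9])² = 0.25/(log₁₀[3.59e-06 + 0.00201])² = 0.25/(-2.697)² = 0.03437.
Darcy-Weisbach: ΔP = f(L/D)(ρV²/2) = 0.03437·(1558/0.173)·(1108·0.554²/2) = 0.03437·9006·170.1 = 5.264e+04 Pa.
Head loss h_f = ΔP/(ρg) = 5.264e+04/(1108·9.81) = 4.843 m.

h_f ≈ 4.843 m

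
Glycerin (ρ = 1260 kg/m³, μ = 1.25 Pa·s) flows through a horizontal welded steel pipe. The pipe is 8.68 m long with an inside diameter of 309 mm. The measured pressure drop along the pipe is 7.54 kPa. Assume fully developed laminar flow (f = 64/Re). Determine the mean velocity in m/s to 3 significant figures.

V ≈ 2.07 m/s

For laminar flow, f = 64/Re with Re = ρVD/μ, so Darcy-Weisbach reduces to ΔP = 32μLV/D². Solving for V: V = ΔP·D²/(32μL) = 7540·(0.309)²/(32·1.25·8.68) = 2.074 m/s.
Check: Re = ρVD/μ = 1260·2.074·0.309/1.25 = 645.8 < 2300, so the laminar assumption holds.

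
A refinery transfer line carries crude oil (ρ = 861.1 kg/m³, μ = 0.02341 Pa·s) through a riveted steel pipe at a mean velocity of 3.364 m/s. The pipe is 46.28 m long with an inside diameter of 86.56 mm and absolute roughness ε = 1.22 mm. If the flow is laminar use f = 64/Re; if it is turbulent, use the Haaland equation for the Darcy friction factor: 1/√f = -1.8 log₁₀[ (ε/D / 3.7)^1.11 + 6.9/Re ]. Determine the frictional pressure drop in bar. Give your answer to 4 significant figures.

ΔP ≈ 1.220 bar

Reynolds number Re = ρVD/μ = 861.1 · 3.364 · 0.08656 / 0.0234 = 1.071e+04.
Re > 4000 → turbulent. Relative roughness ε/D = 0.00122/0.08656 = 0.0141. Haaland: 1/√f = -1.8 log₁₀[(0.0141/3.7)^1.11 + 6.9/1.071e+04] = -1.8 log₁₀[0.00206 + 0.000644] = 4.621, so f = 0.04683.
Darcy-Weisbach: ΔP = f(L/D)(ρV²/2) = 0.04683·(46.28/0.08656)·(861.1·3.364²/2) = 0.04683·534.7·4872 = 1.22e+05 Pa.
ΔP = 1.22e+05 Pa = 1.220 bar.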